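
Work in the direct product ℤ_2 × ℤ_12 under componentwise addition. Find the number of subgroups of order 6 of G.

|G| = 24 and 6 | 24, so subgroups of order 6 are possible by Lagrange.
The subgroups of order 6 are: {(0,0), (0,2), (0,4), (0,6), (0,8), (0,10)}; {(0,0), (0,4), (0,8), (1,0), (1,4), (1,8)}; {(0,0), (0,4), (0,8), (1,2), (1,6), (1,10)}.
So G has 3 subgroups of order 6.

3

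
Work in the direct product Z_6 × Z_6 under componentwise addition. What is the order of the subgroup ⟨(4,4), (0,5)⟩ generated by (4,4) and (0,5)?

|⟨(4,4)⟩| = 3 and |⟨(0,5)⟩| = 6, so |H| is a multiple of lcm(3, 6) = 6 and divides |G| = 36.
Closing under the operation: H = {(0,0), (0,1), (0,2), (0,3), (0,4), (0,5), (2,0), (2,1), (2,2), (2,3), (2,4), (2,5), (4,0), (4,1), (4,2), (4,3), (4,4), (4,5)}, so |H| = 18.

18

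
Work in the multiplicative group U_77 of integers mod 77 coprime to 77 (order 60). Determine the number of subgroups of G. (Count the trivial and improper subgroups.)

20

|G| = 60, so by Lagrange every subgroup order divides 60. Divisors: 1, 2, 3, 4, 5, 6, 10, 12, 15, 20, 30, 60.
Subgroups by order — order 1: 1; order 2: 3; order 3: 1; order 4: 1; order 5: 1; order 6: 3; order 10: 3; order 12: 1; order 15: 1; order 20: 1; order 30: 3; order 60: 1.
Total: 1 + 3 + 1 + 1 + 1 + 3 + 3 + 1 + 1 + 1 + 3 + 1 = 20.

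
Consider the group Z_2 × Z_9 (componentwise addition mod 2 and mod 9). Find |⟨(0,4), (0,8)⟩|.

9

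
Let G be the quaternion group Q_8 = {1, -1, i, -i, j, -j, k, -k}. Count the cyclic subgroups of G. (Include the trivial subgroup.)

5

Each element a generates a cyclic subgroup ⟨a⟩; distinct elements may generate the same one (a cyclic group of order d has φ(d) generators).
Cyclic subgroups by order — order 1: 1; order 2: 1; order 4: 3.
Total: 5.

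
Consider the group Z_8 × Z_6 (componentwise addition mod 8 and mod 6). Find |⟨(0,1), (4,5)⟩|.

12

|⟨(0,1)⟩| = 6 and |⟨(4,5)⟩| = 6, so |H| is a multiple of lcm(6, 6) = 6 and divides |G| = 48.
Closing under the operation: H = {(0,0), (0,1), (0,2), (0,3), (0,4), (0,5), (4,0), (4,1), (4,2), (4,3), (4,4), (4,5)}, so |H| = 12.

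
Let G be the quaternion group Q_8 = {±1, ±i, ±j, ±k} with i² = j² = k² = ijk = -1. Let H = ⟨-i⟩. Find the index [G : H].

|⟨-i⟩| = 4 and |G| = 8.
By Lagrange, [G : H] = |G|/|H| = 8/4 = 2.

2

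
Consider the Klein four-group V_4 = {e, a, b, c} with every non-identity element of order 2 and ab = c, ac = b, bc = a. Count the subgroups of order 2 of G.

|G| = 4 and 2 | 4, so subgroups of order 2 are possible by Lagrange.
The subgroups of order 2 are: {e, a}; {e, b}; {e, c}.
So G has 3 subgroups of order 2.

3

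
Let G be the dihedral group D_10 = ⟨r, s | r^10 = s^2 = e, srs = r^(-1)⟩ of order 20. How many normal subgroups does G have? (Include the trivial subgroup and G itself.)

G has 22 subgroups. Checking conjugation-invariance by order — order 1: 1/1 normal; order 2: 1/11 normal; order 4: 0/5 normal; order 5: 1/1 normal; order 10: 3/3 normal; order 20: 1/1 normal.
Total normal subgroups: 7.

7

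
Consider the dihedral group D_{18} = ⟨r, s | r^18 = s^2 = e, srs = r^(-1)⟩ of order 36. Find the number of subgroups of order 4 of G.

9

|G| = 36 and 4 | 36, so subgroups of order 4 are possible by Lagrange.
The subgroups of order 4 are: {e, r^9, rs, r^10s}; {e, r^9, r^2s, r^11s}; {e, r^9, r^3s, r^12s}; {e, r^9, r^4s, r^13s}; … (9 in all).
So G has 9 subgroups of order 4.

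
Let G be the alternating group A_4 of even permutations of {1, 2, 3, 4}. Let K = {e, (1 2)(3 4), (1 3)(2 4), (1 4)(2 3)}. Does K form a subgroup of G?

|K| = 4 divides |G| = 12, consistent with Lagrange.
K contains the identity, every element's inverse is in K, and K is closed under ∘: it is a subgroup.

Yes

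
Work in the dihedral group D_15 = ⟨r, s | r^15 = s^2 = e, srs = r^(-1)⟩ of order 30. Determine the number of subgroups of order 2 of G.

|G| = 30 and 2 | 30, so subgroups of order 2 are possible by Lagrange.
The subgroups of order 2 are: {e, r^10s}; {e, r^11s}; {e, r^12s}; {e, r^13s}; … (15 in all).
So G has 15 subgroups of order 2.

15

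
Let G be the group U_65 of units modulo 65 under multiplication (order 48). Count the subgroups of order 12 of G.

7

|G| = 48 and 12 | 48, so subgroups of order 12 are possible by Lagrange.
The subgroups of order 12 are: {1, 6, 11, 16, 21, 31, 36, 41, 46, 51, 56, 61}; {1, 9, 12, 14, 16, 17, 23, 29, 38, 43, 61, 62}; {1, 3, 9, 14, 16, 22, 27, 29, 42, 48, 53, 61}; {1, 4, 9, 14, 16, 29, 36, 49, 51, 56, 61, 64}; … (7 in all).
So G has 7 subgroups of order 12.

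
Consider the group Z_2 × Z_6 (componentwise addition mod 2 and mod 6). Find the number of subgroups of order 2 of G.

|G| = 12 and 2 | 12, so subgroups of order 2 are possible by Lagrange.
The subgroups of order 2 are: {(0,0), (0,3)}; {(0,0), (1,0)}; {(0,0), (1,3)}.
So G has 3 subgroups of order 2.

3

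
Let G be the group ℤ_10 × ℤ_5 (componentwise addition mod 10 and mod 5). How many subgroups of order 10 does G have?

6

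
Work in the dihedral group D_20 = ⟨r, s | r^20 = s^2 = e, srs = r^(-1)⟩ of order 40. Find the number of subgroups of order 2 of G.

|G| = 40 and 2 | 40, so subgroups of order 2 are possible by Lagrange.
The subgroups of order 2 are: {e, r^10}; {e, r^10s}; {e, r^11s}; {e, r^12s}; … (21 in all).
So G has 21 subgroups of order 2.

21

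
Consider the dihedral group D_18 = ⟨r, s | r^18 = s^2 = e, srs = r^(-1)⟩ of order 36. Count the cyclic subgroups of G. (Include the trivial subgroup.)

A cyclic subgroup of order d is generated by each of its φ(d) elements of order d, so the cyclic subgroups of order d number (#elements of order d)/φ(d).
Cyclic subgroups by order — order 1: 1; order 2: 19; order 3: 1; order 6: 1; order 9: 1; order 18: 1.
Total: 24.

24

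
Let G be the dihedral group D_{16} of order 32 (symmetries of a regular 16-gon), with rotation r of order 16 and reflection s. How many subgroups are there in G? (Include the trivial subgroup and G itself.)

36

|G| = 32, so by Lagrange every subgroup order divides 32. Divisors: 1, 2, 4, 8, 16, 32.
Subgroups by order — order 1: 1; order 2: 17; order 4: 9; order 8: 5; order 16: 3; order 32: 1.
Total: 1 + 17 + 9 + 5 + 3 + 1 = 36.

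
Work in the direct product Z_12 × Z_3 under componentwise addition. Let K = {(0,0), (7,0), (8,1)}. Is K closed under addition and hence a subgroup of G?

(8,1) ∈ K but its inverse (4,2) ∉ K, so K is not a subgroup.

No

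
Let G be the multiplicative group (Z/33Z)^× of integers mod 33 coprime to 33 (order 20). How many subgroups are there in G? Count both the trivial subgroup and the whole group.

|G| = 20, so by Lagrange every subgroup order divides 20. Divisors: 1, 2, 4, 5, 10, 20.
Subgroups by order — order 1: 1; order 2: 3; order 4: 1; order 5: 1; order 10: 3; order 20: 1.
Total: 1 + 3 + 1 + 1 + 3 + 1 = 10.

10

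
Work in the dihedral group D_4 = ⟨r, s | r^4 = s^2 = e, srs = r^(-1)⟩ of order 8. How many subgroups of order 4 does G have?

|G| = 8 and 4 | 8, so subgroups of order 4 are possible by Lagrange.
The subgroups of order 4 are: {e, r, r^2, r^3}; {e, r^2, s, r^2s}; {e, r^2, rs, r^3s}.
So G has 3 subgroups of order 4.

3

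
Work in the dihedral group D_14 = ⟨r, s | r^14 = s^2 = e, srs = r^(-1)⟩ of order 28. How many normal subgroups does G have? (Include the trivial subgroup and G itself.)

7

G has 28 subgroups. Checking conjugation-invariance by order — order 1: 1/1 normal; order 2: 1/15 normal; order 4: 0/7 normal; order 7: 1/1 normal; order 14: 3/3 normal; order 28: 1/1 normal.
Total normal subgroups: 7.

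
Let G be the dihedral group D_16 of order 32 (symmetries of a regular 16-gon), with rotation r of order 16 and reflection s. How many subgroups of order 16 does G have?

|G| = 32 and 16 | 32, so subgroups of order 16 are possible by Lagrange.
The subgroups of order 16 are: {e, r, r^2, r^3, r^4, r^5, r^6, r^7, r^8, r^9, r^10, r^11, r^12, r^13, r^14, r^15}; {e, r^2, r^4, r^6, r^8, r^10, r^12, r^14, s, r^2s, r^4s, r^6s, r^8s, r^10s, r^12s, r^14s}; {e, r^2, r^4, r^6, r^8, r^10, r^12, r^14, rs, r^3s, r^5s, r^7s, r^9s, r^11s, r^13s, r^15s}.
So G has 3 subgroups of order 16.

3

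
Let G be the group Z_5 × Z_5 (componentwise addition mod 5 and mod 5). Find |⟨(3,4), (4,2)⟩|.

|⟨(3,4)⟩| = 5 and |⟨(4,2)⟩| = 5, so |H| is a multiple of lcm(5, 5) = 5 and divides |G| = 25.
Closing under the operation: H = {(0,0), (1,3), (2,1), (3,4), (4,2)}, so |H| = 5.

5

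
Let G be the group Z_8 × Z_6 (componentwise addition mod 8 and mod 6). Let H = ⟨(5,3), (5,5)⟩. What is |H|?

|⟨(5,3)⟩| = 8 and |⟨(5,5)⟩| = 24, so |H| is a multiple of lcm(8, 24) = 24 and divides |G| = 48.
Closing under the operation: H = {(0,0), (0,2), (0,4), (1,1), (1,3), (1,5), (2,0), (2,2), (2,4), (3,1), (3,3), (3,5), (4,0), (4,2), (4,4), (5,1), (5,3), (5,5), (6,0), (6,2), (6,4), (7,1), (7,3), (7,5)}, so |H| = 24.

24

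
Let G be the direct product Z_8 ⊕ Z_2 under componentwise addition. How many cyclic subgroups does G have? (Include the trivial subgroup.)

Each element a generates a cyclic subgroup ⟨a⟩; distinct elements may generate the same one (a cyclic group of order d has φ(d) generators).
Cyclic subgroups by order — order 1: 1; order 2: 3; order 4: 2; order 8: 2.
Total: 8.

8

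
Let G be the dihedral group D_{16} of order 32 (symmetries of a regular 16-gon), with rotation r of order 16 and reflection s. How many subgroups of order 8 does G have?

|G| = 32 and 8 | 32, so subgroups of order 8 are possible by Lagrange.
The subgroups of order 8 are: {e, r^2, r^4, r^6, r^8, r^10, r^12, r^14}; {e, r^4, r^8, r^12, r^2s, r^6s, r^10s, r^14s}; {e, r^4, r^8, r^12, r^3s, r^7s, r^11s, r^15s}; {e, r^4, r^8, r^12, s, r^4s, r^8s, r^12s}; … (5 in all).
So G has 5 subgroups of order 8.

5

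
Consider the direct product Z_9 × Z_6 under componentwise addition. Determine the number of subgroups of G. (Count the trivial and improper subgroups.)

20

|G| = 54, so by Lagrange every subgroup order divides 54. Divisors: 1, 2, 3, 6, 9, 18, 27, 54.
Subgroups by order — order 1: 1; order 2: 1; order 3: 4; order 6: 4; order 9: 4; order 18: 4; order 27: 1; order 54: 1.
Total: 1 + 1 + 4 + 4 + 4 + 4 + 1 + 1 = 20.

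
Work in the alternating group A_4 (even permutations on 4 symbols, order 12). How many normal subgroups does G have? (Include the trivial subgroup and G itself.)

3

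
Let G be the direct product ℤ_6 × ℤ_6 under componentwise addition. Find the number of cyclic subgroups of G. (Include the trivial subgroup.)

20

Group the elements of G by the cyclic subgroup they generate; each cyclic subgroup of order d accounts for φ(d) elements.
Cyclic subgroups by order — order 1: 1; order 2: 3; order 3: 4; order 6: 12.
Total: 20.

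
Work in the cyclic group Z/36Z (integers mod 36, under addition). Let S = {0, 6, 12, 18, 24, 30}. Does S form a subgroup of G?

|S| = 6 divides |G| = 36, consistent with Lagrange.
S contains the identity, every element's inverse is in S, and S is closed under +: it is a subgroup.
In fact S = ⟨6⟩.

Yes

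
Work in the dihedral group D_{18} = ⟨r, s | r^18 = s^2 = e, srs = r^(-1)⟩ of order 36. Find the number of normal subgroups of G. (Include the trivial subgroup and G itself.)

G has 45 subgroups. Checking conjugation-invariance by order — order 1: 1/1 normal; order 2: 1/19 normal; order 3: 1/1 normal; order 4: 0/9 normal; order 6: 1/7 normal; order 9: 1/1 normal; order 12: 0/3 normal; order 18: 3/3 normal; order 36: 1/1 normal.
Total normal subgroups: 9.

9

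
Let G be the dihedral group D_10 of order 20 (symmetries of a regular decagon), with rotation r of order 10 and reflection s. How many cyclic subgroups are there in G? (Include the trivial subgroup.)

Each element a generates a cyclic subgroup ⟨a⟩; distinct elements may generate the same one (a cyclic group of order d has φ(d) generators).
Cyclic subgroups by order — order 1: 1; order 2: 11; order 5: 1; order 10: 1.
Total: 14.

14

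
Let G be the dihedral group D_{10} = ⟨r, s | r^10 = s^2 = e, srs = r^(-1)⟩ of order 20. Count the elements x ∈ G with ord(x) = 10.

4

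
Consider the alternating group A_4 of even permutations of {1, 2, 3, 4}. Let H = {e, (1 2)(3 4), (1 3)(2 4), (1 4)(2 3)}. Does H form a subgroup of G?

|H| = 4 divides |G| = 12, consistent with Lagrange.
H contains the identity, every element's inverse is in H, and H is closed under ∘: it is a subgroup.

Yes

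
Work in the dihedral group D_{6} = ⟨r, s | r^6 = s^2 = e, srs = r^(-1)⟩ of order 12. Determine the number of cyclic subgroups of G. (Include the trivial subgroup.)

10

Group the elements of G by the cyclic subgroup they generate; each cyclic subgroup of order d accounts for φ(d) elements.
Cyclic subgroups by order — order 1: 1; order 2: 7; order 3: 1; order 6: 1.
Total: 10.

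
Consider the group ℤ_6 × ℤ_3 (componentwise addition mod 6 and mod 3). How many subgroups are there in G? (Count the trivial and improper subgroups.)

|G| = 18, so by Lagrange every subgroup order divides 18. Divisors: 1, 2, 3, 6, 9, 18.
Subgroups by order — order 1: 1; order 2: 1; order 3: 4; order 6: 4; order 9: 1; order 18: 1.
Total: 1 + 1 + 4 + 4 + 1 + 1 = 12.

12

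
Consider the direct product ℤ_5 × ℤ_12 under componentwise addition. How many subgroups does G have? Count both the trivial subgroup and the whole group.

|G| = 60, so by Lagrange every subgroup order divides 60. Divisors: 1, 2, 3, 4, 5, 6, 10, 12, 15, 20, 30, 60.
Subgroups by order — order 1: 1; order 2: 1; order 3: 1; order 4: 1; order 5: 1; order 6: 1; order 10: 1; order 12: 1; order 15: 1; order 20: 1; order 30: 1; order 60: 1.
Total: 1 + 1 + 1 + 1 + 1 + 1 + 1 + 1 + 1 + 1 + 1 + 1 = 12.

12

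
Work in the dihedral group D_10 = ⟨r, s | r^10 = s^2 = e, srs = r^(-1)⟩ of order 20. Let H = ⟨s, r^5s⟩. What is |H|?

|⟨s⟩| = 2 and |⟨r^5s⟩| = 2, so |H| is a multiple of lcm(2, 2) = 2 and divides |G| = 20.
Closing under the operation: H = {e, r^5, s, r^5s}, so |H| = 4.

4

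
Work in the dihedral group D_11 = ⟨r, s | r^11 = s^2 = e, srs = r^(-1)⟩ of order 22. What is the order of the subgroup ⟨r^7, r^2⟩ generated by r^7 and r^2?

11

|⟨r^7⟩| = 11 and |⟨r^2⟩| = 11, so |H| is a multiple of lcm(11, 11) = 11 and divides |G| = 22.
Closing under the operation: H = {e, r, r^2, r^3, r^4, r^5, r^6, r^7, r^8, r^9, r^10}, so |H| = 11.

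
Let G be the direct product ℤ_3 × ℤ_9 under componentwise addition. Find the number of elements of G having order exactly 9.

An element (a,b) has order lcm(ord(a), ord(b)); count pairs with lcm equal to 9.
Enumerating gives 18 such elements.

18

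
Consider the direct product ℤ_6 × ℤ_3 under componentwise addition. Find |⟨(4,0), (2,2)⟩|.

9

|⟨(4,0)⟩| = 3 and |⟨(2,2)⟩| = 3, so |H| is a multiple of lcm(3, 3) = 3 and divides |G| = 18.
Closing under the operation: H = {(0,0), (0,1), (0,2), (2,0), (2,1), (2,2), (4,0), (4,1), (4,2)}, so |H| = 9.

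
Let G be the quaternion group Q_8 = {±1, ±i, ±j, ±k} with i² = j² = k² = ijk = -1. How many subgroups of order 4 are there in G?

|G| = 8 and 4 | 8, so subgroups of order 4 are possible by Lagrange.
The subgroups of order 4 are: {1, -1, i, -i}; {1, -1, j, -j}; {1, -1, k, -k}.
So G has 3 subgroups of order 4.

3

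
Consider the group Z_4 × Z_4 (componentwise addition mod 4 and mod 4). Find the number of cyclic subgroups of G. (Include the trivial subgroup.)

Each element a generates a cyclic subgroup ⟨a⟩; distinct elements may generate the same one (a cyclic group of order d has φ(d) generators).
Cyclic subgroups by order — order 1: 1; order 2: 3; order 4: 6.
Total: 10.

10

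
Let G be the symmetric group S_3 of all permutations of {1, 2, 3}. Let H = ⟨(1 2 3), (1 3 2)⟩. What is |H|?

3

|⟨(1 2 3)⟩| = 3 and |⟨(1 3 2)⟩| = 3, so |H| is a multiple of lcm(3, 3) = 3 and divides |G| = 6.
Closing under the operation: H = {e, (1 2 3), (1 3 2)}, so |H| = 3.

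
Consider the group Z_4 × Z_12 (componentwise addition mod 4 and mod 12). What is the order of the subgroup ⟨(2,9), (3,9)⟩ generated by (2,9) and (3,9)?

|⟨(2,9)⟩| = 4 and |⟨(3,9)⟩| = 4, so |H| is a multiple of lcm(4, 4) = 4 and divides |G| = 48.
Closing under the operation: H = {(0,0), (0,3), (0,6), (0,9), (1,0), (1,3), (1,6), (1,9), (2,0), (2,3), (2,6), (2,9), (3,0), (3,3), (3,6), (3,9)}, so |H| = 16.

16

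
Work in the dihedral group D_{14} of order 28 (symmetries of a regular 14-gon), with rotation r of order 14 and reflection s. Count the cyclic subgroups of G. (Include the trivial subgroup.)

Group the elements of G by the cyclic subgroup they generate; each cyclic subgroup of order d accounts for φ(d) elements.
Cyclic subgroups by order — order 1: 1; order 2: 15; order 7: 1; order 14: 1.
Total: 18.

18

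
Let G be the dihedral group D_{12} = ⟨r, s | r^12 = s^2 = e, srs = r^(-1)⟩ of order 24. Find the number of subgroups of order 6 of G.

5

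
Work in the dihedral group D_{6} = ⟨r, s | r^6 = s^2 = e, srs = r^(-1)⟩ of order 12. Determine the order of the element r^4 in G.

Computing powers of r^4: the smallest k with (r^4)^k = e is k = 3.

3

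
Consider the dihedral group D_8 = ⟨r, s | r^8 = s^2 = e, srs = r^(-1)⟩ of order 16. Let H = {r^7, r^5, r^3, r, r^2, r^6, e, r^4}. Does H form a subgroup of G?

Yes

|H| = 8 divides |G| = 16, consistent with Lagrange.
H contains the identity, every element's inverse is in H, and H is closed under ·: it is a subgroup.
In fact H = ⟨r^7⟩.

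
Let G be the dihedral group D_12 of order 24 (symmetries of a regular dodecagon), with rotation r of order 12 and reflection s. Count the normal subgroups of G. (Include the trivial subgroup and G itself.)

G has 34 subgroups. Checking conjugation-invariance by order — order 1: 1/1 normal; order 2: 1/13 normal; order 3: 1/1 normal; order 4: 1/7 normal; order 6: 1/5 normal; order 8: 0/3 normal; order 12: 3/3 normal; order 24: 1/1 normal.
Total normal subgroups: 9.

9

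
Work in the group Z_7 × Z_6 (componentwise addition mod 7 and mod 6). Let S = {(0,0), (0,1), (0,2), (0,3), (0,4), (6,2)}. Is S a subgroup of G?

No

(0,1) ∈ S but its inverse (0,5) ∉ S, so S is not a subgroup.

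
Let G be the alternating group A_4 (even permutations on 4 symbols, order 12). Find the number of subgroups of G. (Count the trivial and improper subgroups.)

|G| = 12, so by Lagrange every subgroup order divides 12. Divisors: 1, 2, 3, 4, 6, 12.
Subgroups by order — order 1: 1; order 2: 3; order 3: 4; order 4: 1; order 6: 0; order 12: 1.
Total: 1 + 3 + 4 + 1 + 0 + 1 = 10.

10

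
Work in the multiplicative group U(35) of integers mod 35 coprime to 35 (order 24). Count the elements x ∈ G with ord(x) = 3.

The elements of order 3 are: 11, 16.
That's 2.

2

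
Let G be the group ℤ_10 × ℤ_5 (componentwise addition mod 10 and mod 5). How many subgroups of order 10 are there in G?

|G| = 50 and 10 | 50, so subgroups of order 10 are possible by Lagrange.
The subgroups of order 10 are: {(0,0), (0,1), (0,2), (0,3), (0,4), (5,0), (5,1), (5,2), (5,3), (5,4)}; {(0,0), (1,0), (2,0), (3,0), (4,0), (5,0), (6,0), (7,0), (8,0), (9,0)}; {(0,0), (1,1), (2,2), (3,3), (4,4), (5,0), (6,1), (7,2), (8,3), (9,4)}; {(0,0), (1,2), (2,4), (3,1), (4,3), (5,0), (6,2), (7,4), (8,1), (9,3)}; … (6 in all).
So G has 6 subgroups of order 10.

6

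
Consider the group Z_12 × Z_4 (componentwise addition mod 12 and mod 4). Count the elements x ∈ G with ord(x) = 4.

12

An element (a,b) has order lcm(ord(a), ord(b)); count pairs with lcm equal to 4.
Enumerating gives 12 such elements.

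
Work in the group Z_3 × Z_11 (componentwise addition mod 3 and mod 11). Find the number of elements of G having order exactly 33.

20

An element (a,b) has order lcm(ord(a), ord(b)); count pairs with lcm equal to 33.
Enumerating gives 20 such elements.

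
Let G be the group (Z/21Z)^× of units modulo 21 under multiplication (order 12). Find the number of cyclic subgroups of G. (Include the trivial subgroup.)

Group the elements of G by the cyclic subgroup they generate; each cyclic subgroup of order d accounts for φ(d) elements.
Cyclic subgroups by order — order 1: 1; order 2: 3; order 3: 1; order 6: 3.
Total: 8.

8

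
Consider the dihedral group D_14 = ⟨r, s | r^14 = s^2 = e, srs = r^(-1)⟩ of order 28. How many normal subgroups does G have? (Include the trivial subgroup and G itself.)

G has 28 subgroups. Checking conjugation-invariance by order — order 1: 1/1 normal; order 2: 1/15 normal; order 4: 0/7 normal; order 7: 1/1 normal; order 14: 3/3 normal; order 28: 1/1 normal.
Total normal subgroups: 7.

7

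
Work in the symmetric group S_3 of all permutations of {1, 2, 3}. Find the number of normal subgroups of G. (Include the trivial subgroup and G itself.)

G has 6 subgroups. Checking conjugation-invariance by order — order 1: 1/1 normal; order 2: 0/3 normal; order 3: 1/1 normal; order 6: 1/1 normal.
Total normal subgroups: 3.

3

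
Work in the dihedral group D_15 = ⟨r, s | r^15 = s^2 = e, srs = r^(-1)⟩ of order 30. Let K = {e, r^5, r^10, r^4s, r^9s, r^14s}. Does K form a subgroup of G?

Yes

|K| = 6 divides |G| = 30, consistent with Lagrange.
K contains the identity, every element's inverse is in K, and K is closed under ·: it is a subgroup.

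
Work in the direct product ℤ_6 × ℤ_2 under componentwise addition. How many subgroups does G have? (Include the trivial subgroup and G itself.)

|G| = 12, so by Lagrange every subgroup order divides 12. Divisors: 1, 2, 3, 4, 6, 12.
Subgroups by order — order 1: 1; order 2: 3; order 3: 1; order 4: 1; order 6: 3; order 12: 1.
Total: 1 + 3 + 1 + 1 + 3 + 1 = 10.

10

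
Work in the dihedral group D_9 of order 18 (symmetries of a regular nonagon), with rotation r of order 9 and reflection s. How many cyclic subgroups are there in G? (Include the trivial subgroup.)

Each element a generates a cyclic subgroup ⟨a⟩; distinct elements may generate the same one (a cyclic group of order d has φ(d) generators).
Cyclic subgroups by order — order 1: 1; order 2: 9; order 3: 1; order 9: 1.
Total: 12.

12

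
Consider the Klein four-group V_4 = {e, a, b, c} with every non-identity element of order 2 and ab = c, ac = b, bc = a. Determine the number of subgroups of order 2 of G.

|G| = 4 and 2 | 4, so subgroups of order 2 are possible by Lagrange.
The subgroups of order 2 are: {e, a}; {e, b}; {e, c}.
So G has 3 subgroups of order 2.

3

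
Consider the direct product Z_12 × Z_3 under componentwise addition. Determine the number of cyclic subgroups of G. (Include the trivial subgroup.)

Group the elements of G by the cyclic subgroup they generate; each cyclic subgroup of order d accounts for φ(d) elements.
Cyclic subgroups by order — order 1: 1; order 2: 1; order 3: 4; order 4: 1; order 6: 4; order 12: 4.
Total: 15.

15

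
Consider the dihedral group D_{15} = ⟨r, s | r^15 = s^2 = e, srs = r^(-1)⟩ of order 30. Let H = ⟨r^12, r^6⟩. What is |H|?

5

|⟨r^12⟩| = 5 and |⟨r^6⟩| = 5, so |H| is a multiple of lcm(5, 5) = 5 and divides |G| = 30.
Closing under the operation: H = {e, r^3, r^6, r^9, r^12}, so |H| = 5.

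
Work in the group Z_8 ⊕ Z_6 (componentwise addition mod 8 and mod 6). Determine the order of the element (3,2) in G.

24

The order of (3,2) in Z_8 × Z_6 is lcm(ord(3) in Z_8, ord(2) in Z_6).
ord(3) = 8 and ord(2) = 3, so |⟨(3,2)⟩| = lcm(8, 3) = 24.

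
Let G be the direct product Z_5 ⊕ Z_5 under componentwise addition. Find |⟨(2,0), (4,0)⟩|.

5

|⟨(2,0)⟩| = 5 and |⟨(4,0)⟩| = 5, so |H| is a multiple of lcm(5, 5) = 5 and divides |G| = 25.
Closing under the operation: H = {(0,0), (1,0), (2,0), (3,0), (4,0)}, so |H| = 5.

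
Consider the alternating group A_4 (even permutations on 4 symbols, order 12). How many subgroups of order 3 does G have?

4

|G| = 12 and 3 | 12, so subgroups of order 3 are possible by Lagrange.
The subgroups of order 3 are: {e, (1 2 3), (1 3 2)}; {e, (1 2 4), (1 4 2)}; {e, (1 3 4), (1 4 3)}; {e, (2 3 4), (2 4 3)}.
So G has 4 subgroups of order 3.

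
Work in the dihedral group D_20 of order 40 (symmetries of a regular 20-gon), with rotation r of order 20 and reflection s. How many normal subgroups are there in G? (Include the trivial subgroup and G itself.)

G has 48 subgroups. Checking conjugation-invariance by order — order 1: 1/1 normal; order 2: 1/21 normal; order 4: 1/11 normal; order 5: 1/1 normal; order 8: 0/5 normal; order 10: 1/5 normal; order 20: 3/3 normal; order 40: 1/1 normal.
Total normal subgroups: 9.

9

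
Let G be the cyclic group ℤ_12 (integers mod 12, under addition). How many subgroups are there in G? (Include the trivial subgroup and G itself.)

Subgroups of the cyclic group ℤ_12 correspond bijectively to divisors of 12.
Divisors of 12: 1, 2, 3, 4, 6, 12.
So ℤ_12 has 6 subgroups.

6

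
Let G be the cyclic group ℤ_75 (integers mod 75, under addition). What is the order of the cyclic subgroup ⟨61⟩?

75

In ℤ_75, the order of an element a is n/gcd(a, n).
gcd(61, 75) = 1, so |⟨61⟩| = 75/1 = 75.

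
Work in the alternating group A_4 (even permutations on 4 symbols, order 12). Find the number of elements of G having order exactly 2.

3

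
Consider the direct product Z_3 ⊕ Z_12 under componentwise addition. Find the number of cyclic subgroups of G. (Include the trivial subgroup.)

Group the elements of G by the cyclic subgroup they generate; each cyclic subgroup of order d accounts for φ(d) elements.
Cyclic subgroups by order — order 1: 1; order 2: 1; order 3: 4; order 4: 1; order 6: 4; order 12: 4.
Total: 15.

15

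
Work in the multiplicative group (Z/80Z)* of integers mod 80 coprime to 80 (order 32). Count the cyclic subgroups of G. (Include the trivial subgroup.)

20

Group the elements of G by the cyclic subgroup they generate; each cyclic subgroup of order d accounts for φ(d) elements.
Cyclic subgroups by order — order 1: 1; order 2: 7; order 4: 12.
Total: 20.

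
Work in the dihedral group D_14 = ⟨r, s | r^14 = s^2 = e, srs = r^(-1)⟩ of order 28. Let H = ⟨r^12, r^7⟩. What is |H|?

|⟨r^12⟩| = 7 and |⟨r^7⟩| = 2, so |H| is a multiple of lcm(7, 2) = 14 and divides |G| = 28.
Closing under the operation: H = {e, r, r^2, r^3, r^4, r^5, r^6, r^7, r^8, r^9, r^10, r^11, r^12, r^13}, so |H| = 14.

14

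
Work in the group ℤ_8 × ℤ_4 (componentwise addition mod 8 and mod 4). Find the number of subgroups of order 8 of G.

7

|G| = 32 and 8 | 32, so subgroups of order 8 are possible by Lagrange.
The subgroups of order 8 are: {(0,0), (0,1), (0,2), (0,3), (4,0), (4,1), (4,2), (4,3)}; {(0,0), (0,2), (2,0), (2,2), (4,0), (4,2), (6,0), (6,2)}; {(0,0), (0,2), (2,1), (2,3), (4,0), (4,2), (6,1), (6,3)}; {(0,0), (1,0), (2,0), (3,0), (4,0), (5,0), (6,0), (7,0)}; … (7 in all).
So G has 7 subgroups of order 8.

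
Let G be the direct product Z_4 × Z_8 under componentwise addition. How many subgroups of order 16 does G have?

|G| = 32 and 16 | 32, so subgroups of order 16 are possible by Lagrange.
The subgroups of order 16 are: {(0,0), (0,1), (0,2), (0,3), (0,4), (0,5), (0,6), (0,7), (2,0), (2,1), (2,2), (2,3), (2,4), (2,5), (2,6), (2,7)}; {(0,0), (0,2), (0,4), (0,6), (1,0), (1,2), (1,4), (1,6), (2,0), (2,2), (2,4), (2,6), (3,0), (3,2), (3,4), (3,6)}; {(0,0), (0,2), (0,4), (0,6), (1,1), (1,3), (1,5), (1,7), (2,0), (2,2), (2,4), (2,6), (3,1), (3,3), (3,5), (3,7)}.
So G has 3 subgroups of order 16.

3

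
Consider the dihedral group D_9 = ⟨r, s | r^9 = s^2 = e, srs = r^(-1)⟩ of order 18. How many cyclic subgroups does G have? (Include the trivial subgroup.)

Group the elements of G by the cyclic subgroup they generate; each cyclic subgroup of order d accounts for φ(d) elements.
Cyclic subgroups by order — order 1: 1; order 2: 9; order 3: 1; order 9: 1.
Total: 12.

12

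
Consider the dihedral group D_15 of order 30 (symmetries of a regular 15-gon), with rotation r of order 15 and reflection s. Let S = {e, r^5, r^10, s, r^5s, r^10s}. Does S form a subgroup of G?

Yes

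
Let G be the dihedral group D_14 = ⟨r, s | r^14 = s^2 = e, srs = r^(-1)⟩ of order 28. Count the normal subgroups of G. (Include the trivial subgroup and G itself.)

7

G has 28 subgroups. Checking conjugation-invariance by order — order 1: 1/1 normal; order 2: 1/15 normal; order 4: 0/7 normal; order 7: 1/1 normal; order 14: 3/3 normal; order 28: 1/1 normal.
Total normal subgroups: 7.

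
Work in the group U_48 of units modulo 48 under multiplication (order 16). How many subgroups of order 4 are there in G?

|G| = 16 and 4 | 16, so subgroups of order 4 are possible by Lagrange.
The subgroups of order 4 are: {1, 11, 25, 35}; {1, 13, 25, 37}; {1, 7, 17, 23}; {1, 17, 25, 41}; … (11 in all).
So G has 11 subgroups of order 4.

11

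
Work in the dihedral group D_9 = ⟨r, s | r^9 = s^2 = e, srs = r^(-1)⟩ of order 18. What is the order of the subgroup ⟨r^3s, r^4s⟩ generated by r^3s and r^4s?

|⟨r^3s⟩| = 2 and |⟨r^4s⟩| = 2, so |H| is a multiple of lcm(2, 2) = 2 and divides |G| = 18.
Closing {r^3s, r^4s} under the group operation gives all of G, so |H| = 18.

18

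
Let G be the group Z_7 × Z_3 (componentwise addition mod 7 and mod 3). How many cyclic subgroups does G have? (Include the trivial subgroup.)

Group the elements of G by the cyclic subgroup they generate; each cyclic subgroup of order d accounts for φ(d) elements.
Cyclic subgroups by order — order 1: 1; order 3: 1; order 7: 1; order 21: 1.
Total: 4.

4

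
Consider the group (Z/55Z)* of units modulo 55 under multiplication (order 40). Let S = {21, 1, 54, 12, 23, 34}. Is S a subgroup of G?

No

|S| = 6 does not divide |G| = 40, so by Lagrange S is not a subgroup.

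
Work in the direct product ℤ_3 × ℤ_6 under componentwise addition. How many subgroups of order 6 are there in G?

|G| = 18 and 6 | 18, so subgroups of order 6 are possible by Lagrange.
The subgroups of order 6 are: {(0,0), (0,1), (0,2), (0,3), (0,4), (0,5)}; {(0,0), (0,3), (1,0), (1,3), (2,0), (2,3)}; {(0,0), (0,3), (1,1), (1,4), (2,2), (2,5)}; {(0,0), (0,3), (1,2), (1,5), (2,1), (2,4)}.
So G has 4 subgroups of order 6.

4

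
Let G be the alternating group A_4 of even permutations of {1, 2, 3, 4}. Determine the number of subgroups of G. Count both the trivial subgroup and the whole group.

|G| = 12, so by Lagrange every subgroup order divides 12. Divisors: 1, 2, 3, 4, 6, 12.
Subgroups by order — order 1: 1; order 2: 3; order 3: 4; order 4: 1; order 6: 0; order 12: 1.
Total: 1 + 3 + 4 + 1 + 0 + 1 = 10.

10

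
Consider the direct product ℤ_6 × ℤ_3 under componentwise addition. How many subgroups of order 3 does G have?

4

|G| = 18 and 3 | 18, so subgroups of order 3 are possible by Lagrange.
The subgroups of order 3 are: {(0,0), (0,1), (0,2)}; {(0,0), (2,0), (4,0)}; {(0,0), (2,1), (4,2)}; {(0,0), (2,2), (4,1)}.
So G has 4 subgroups of order 3.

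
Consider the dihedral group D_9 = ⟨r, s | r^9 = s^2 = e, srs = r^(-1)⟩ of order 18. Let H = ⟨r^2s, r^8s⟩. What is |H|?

|⟨r^2s⟩| = 2 and |⟨r^8s⟩| = 2, so |H| is a multiple of lcm(2, 2) = 2 and divides |G| = 18.
Closing under the operation: H = {e, r^3, r^6, r^2s, r^5s, r^8s}, so |H| = 6.

6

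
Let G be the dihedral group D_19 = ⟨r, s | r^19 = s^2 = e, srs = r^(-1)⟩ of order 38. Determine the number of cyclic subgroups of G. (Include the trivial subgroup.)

Each element a generates a cyclic subgroup ⟨a⟩; distinct elements may generate the same one (a cyclic group of order d has φ(d) generators).
Cyclic subgroups by order — order 1: 1; order 2: 19; order 19: 1.
Total: 21.

21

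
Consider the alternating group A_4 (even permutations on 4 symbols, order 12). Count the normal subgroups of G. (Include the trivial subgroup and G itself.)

G has 10 subgroups. Checking conjugation-invariance by order — order 1: 1/1 normal; order 2: 0/3 normal; order 3: 0/4 normal; order 4: 1/1 normal; order 12: 1/1 normal.
Total normal subgroups: 3.

3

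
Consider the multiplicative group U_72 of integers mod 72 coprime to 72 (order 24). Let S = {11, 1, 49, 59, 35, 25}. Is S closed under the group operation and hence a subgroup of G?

|S| = 6 divides |G| = 24, consistent with Lagrange.
S contains the identity, every element's inverse is in S, and S is closed under ·: it is a subgroup.
In fact S = ⟨11⟩.

Yes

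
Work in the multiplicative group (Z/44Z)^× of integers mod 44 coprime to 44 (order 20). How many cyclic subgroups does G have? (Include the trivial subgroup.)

Group the elements of G by the cyclic subgroup they generate; each cyclic subgroup of order d accounts for φ(d) elements.
Cyclic subgroups by order — order 1: 1; order 2: 3; order 5: 1; order 10: 3.
Total: 8.

8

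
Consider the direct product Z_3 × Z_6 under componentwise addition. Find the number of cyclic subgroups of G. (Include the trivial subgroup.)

10

Each element a generates a cyclic subgroup ⟨a⟩; distinct elements may generate the same one (a cyclic group of order d has φ(d) generators).
Cyclic subgroups by order — order 1: 1; order 2: 1; order 3: 4; order 6: 4.
Total: 10.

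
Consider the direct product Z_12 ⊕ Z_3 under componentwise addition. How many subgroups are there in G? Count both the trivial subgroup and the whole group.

18

|G| = 36, so by Lagrange every subgroup order divides 36. Divisors: 1, 2, 3, 4, 6, 9, 12, 18, 36.
Subgroups by order — order 1: 1; order 2: 1; order 3: 4; order 4: 1; order 6: 4; order 9: 1; order 12: 4; order 18: 1; order 36: 1.
Total: 1 + 1 + 4 + 1 + 4 + 1 + 4 + 1 + 1 = 18.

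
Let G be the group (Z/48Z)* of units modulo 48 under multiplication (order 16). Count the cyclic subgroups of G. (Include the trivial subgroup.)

12

A cyclic subgroup of order d is generated by each of its φ(d) elements of order d, so the cyclic subgroups of order d number (#elements of order d)/φ(d).
Cyclic subgroups by order — order 1: 1; order 2: 7; order 4: 4.
Total: 12.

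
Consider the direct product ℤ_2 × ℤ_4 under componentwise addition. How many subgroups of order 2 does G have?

|G| = 8 and 2 | 8, so subgroups of order 2 are possible by Lagrange.
The subgroups of order 2 are: {(0,0), (0,2)}; {(0,0), (1,0)}; {(0,0), (1,2)}.
So G has 3 subgroups of order 2.

3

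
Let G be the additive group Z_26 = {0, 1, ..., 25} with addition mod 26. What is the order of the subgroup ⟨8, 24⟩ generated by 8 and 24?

|⟨8⟩| = 13 and |⟨24⟩| = 13, so |H| is a multiple of lcm(13, 13) = 13 and divides |G| = 26.
Closing under the operation: H = {0, 2, 4, 6, 8, 10, 12, 14, 16, 18, 20, 22, 24}, so |H| = 13.

13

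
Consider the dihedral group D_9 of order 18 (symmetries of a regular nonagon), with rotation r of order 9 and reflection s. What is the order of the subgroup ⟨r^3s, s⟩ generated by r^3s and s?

6

|⟨r^3s⟩| = 2 and |⟨s⟩| = 2, so |H| is a multiple of lcm(2, 2) = 2 and divides |G| = 18.
Closing under the operation: H = {e, r^3, r^6, s, r^3s, r^6s}, so |H| = 6.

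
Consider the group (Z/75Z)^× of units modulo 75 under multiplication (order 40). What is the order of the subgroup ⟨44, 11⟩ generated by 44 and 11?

20

|⟨44⟩| = 10 and |⟨11⟩| = 10, so |H| is a multiple of lcm(10, 10) = 10 and divides |G| = 40.
Closing under the operation: H = {1, 4, 11, 14, 16, 19, 26, 29, 31, 34, 41, 44, 46, 49, 56, 59, 61, 64, 71, 74}, so |H| = 20.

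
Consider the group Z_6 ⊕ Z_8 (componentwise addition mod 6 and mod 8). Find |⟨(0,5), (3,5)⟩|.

16

|⟨(0,5)⟩| = 8 and |⟨(3,5)⟩| = 8, so |H| is a multiple of lcm(8, 8) = 8 and divides |G| = 48.
Closing under the operation: H = {(0,0), (0,1), (0,2), (0,3), (0,4), (0,5), (0,6), (0,7), (3,0), (3,1), (3,2), (3,3), (3,4), (3,5), (3,6), (3,7)}, so |H| = 16.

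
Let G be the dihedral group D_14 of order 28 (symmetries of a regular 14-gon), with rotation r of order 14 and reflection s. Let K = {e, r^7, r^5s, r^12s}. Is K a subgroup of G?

Yes

|K| = 4 divides |G| = 28, consistent with Lagrange.
K contains the identity, every element's inverse is in K, and K is closed under ·: it is a subgroup.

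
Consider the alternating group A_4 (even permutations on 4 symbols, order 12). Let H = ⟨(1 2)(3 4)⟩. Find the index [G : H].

6

|⟨(1 2)(3 4)⟩| = 2 and |G| = 12.
By Lagrange, [G : H] = |G|/|H| = 12/2 = 6.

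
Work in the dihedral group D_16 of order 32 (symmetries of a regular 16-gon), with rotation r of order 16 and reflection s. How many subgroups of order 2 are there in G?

|G| = 32 and 2 | 32, so subgroups of order 2 are possible by Lagrange.
The subgroups of order 2 are: {e, r^10s}; {e, r^11s}; {e, r^12s}; {e, r^13s}; … (17 in all).
So G has 17 subgroups of order 2.

17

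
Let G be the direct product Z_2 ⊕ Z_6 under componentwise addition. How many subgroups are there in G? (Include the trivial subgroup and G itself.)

10

|G| = 12, so by Lagrange every subgroup order divides 12. Divisors: 1, 2, 3, 4, 6, 12.
Subgroups by order — order 1: 1; order 2: 3; order 3: 1; order 4: 1; order 6: 3; order 12: 1.
Total: 1 + 3 + 1 + 1 + 3 + 1 = 10.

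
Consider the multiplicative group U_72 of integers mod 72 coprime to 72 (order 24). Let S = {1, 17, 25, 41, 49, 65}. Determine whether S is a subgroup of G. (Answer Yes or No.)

|S| = 6 divides |G| = 24, consistent with Lagrange.
S contains the identity, every element's inverse is in S, and S is closed under ·: it is a subgroup.
In fact S = ⟨65⟩.

Yes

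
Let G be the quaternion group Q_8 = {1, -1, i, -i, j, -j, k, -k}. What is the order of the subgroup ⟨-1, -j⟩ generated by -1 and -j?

|⟨-1⟩| = 2 and |⟨-j⟩| = 4, so |H| is a multiple of lcm(2, 4) = 4 and divides |G| = 8.
Closing under the operation: H = {1, -1, j, -j}, so |H| = 4.

4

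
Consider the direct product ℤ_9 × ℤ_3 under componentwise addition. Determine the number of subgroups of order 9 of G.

|G| = 27 and 9 | 27, so subgroups of order 9 are possible by Lagrange.
The subgroups of order 9 are: {(0,0), (0,1), (0,2), (3,0), (3,1), (3,2), (6,0), (6,1), (6,2)}; {(0,0), (1,0), (2,0), (3,0), (4,0), (5,0), (6,0), (7,0), (8,0)}; {(0,0), (1,1), (2,2), (3,0), (4,1), (5,2), (6,0), (7,1), (8,2)}; {(0,0), (1,2), (2,1), (3,0), (4,2), (5,1), (6,0), (7,2), (8,1)}.
So G has 4 subgroups of order 9.

4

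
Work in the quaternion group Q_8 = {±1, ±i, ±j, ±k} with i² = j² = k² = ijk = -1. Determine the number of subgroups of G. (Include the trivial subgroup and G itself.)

|G| = 8, so by Lagrange every subgroup order divides 8. Divisors: 1, 2, 4, 8.
Subgroups by order — order 1: 1; order 2: 1; order 4: 3; order 8: 1.
Total: 1 + 1 + 3 + 1 = 6.

6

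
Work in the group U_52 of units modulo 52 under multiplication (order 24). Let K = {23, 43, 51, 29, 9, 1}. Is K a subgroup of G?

Yes

|K| = 6 divides |G| = 24, consistent with Lagrange.
K contains the identity, every element's inverse is in K, and K is closed under ·: it is a subgroup.
In fact K = ⟨23⟩.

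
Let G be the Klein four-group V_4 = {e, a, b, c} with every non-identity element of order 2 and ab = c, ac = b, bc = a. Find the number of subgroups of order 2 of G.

|G| = 4 and 2 | 4, so subgroups of order 2 are possible by Lagrange.
The subgroups of order 2 are: {e, a}; {e, b}; {e, c}.
So G has 3 subgroups of order 2.

3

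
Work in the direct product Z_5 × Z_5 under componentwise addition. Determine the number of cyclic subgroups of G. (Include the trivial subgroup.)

7

Each element a generates a cyclic subgroup ⟨a⟩; distinct elements may generate the same one (a cyclic group of order d has φ(d) generators).
Cyclic subgroups by order — order 1: 1; order 5: 6.
Total: 7.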